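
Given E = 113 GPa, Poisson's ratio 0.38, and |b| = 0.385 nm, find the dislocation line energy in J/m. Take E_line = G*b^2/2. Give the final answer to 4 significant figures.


Step 1: G = E / (2*(1+nu))
G = 113 / (2*(1+0.38)) = 40.942 GPa = 4.0942e+10 Pa
Step 2: E_line = G*b^2/2
b = 0.385 nm = 3.85e-10 m
E_line = 0.5 * 4.0942e+10 * (3.85e-10)^2 = 3.034e-09 J/m


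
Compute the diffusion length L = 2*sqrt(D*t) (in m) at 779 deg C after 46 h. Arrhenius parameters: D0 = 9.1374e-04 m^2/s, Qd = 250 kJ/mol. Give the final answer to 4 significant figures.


Step 1: D = D0 * exp(-Qd/(R*T))
T = 1052.15 K
D = 9.1374e-04 * exp(-250e3 / (8.314 * 1052.15)) = 3.53972e-16 m^2/s
Step 2: L = 2*sqrt(D*t)
t = 46 h = 165600 s
L = 2*sqrt(3.53972e-16 * 165600) = 1.531e-05 m


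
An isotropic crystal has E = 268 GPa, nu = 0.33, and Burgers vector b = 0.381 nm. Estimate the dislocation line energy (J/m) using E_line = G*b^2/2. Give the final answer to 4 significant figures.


Step 1: G = E / (2*(1+nu))
G = 268 / (2*(1+0.33)) = 100.752 GPa = 1.00752e+11 Pa
Step 2: E_line = G*b^2/2
b = 0.381 nm = 3.81e-10 m
E_line = 0.5 * 1.00752e+11 * (3.81e-10)^2 = 7.313e-09 J/m


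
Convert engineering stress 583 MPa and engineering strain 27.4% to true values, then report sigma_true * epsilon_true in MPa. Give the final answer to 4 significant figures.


sigma_true = sigma_eng * (1 + epsilon_eng)
sigma_true = 583 * (1 + 0.274) = 742.742 MPa
epsilon_true = ln(1 + epsilon_eng)
epsilon_true = ln(1 + 0.274) = 0.242162
sigma_true * epsilon_true = 742.742 * 0.242162 = 179.9 MPa


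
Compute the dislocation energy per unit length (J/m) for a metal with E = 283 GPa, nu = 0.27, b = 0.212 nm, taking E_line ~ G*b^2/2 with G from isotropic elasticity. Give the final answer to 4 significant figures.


Step 1: G = E / (2*(1+nu))
G = 283 / (2*(1+0.27)) = 111.417 GPa = 1.11417e+11 Pa
Step 2: E_line = G*b^2/2
b = 0.212 nm = 2.12e-10 m
E_line = 0.5 * 1.11417e+11 * (2.12e-10)^2 = 2.504e-09 J/m


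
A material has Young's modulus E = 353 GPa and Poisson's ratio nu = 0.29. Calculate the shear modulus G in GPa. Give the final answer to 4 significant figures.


G = E / (2*(1+nu))
G = 353 / (2*(1+0.29))
G = 136.8 GPa


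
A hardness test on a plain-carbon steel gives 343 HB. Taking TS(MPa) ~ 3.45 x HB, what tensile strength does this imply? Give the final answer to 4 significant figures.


TS (MPa) = 3.45 * HB
TS = 3.45 * 343
TS = 1183 MPa


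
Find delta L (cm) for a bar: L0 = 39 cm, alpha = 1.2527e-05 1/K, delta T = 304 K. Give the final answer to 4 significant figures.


dL = L0 * alpha * dT
dL = 39 * 1.2527e-05 * 304
dL = 0.1485 cm


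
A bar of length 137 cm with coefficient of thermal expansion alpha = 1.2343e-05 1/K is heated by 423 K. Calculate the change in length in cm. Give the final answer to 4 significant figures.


dL = L0 * alpha * dT
dL = 137 * 1.2343e-05 * 423
dL = 0.7153 cm


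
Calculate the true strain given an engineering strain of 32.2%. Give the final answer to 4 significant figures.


epsilon_true = ln(1 + epsilon_eng)
epsilon_true = ln(1 + 0.322)
epsilon_true = 0.2791


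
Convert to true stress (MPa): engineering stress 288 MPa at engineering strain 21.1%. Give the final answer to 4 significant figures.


sigma_true = sigma_eng * (1 + epsilon_eng)
sigma_true = 288 * (1 + 0.211)
sigma_true = 348.8 MPa


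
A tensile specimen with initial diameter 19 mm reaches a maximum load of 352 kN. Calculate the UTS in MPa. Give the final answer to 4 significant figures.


A0 = pi*(d/2)^2 = pi*(19/2)^2 = 283.529 mm^2
UTS = F_max / A0 = 352*1000 / 283.529
UTS = 1241 MPa


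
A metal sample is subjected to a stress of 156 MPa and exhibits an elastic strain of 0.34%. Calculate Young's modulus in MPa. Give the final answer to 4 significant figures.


E = sigma / epsilon
epsilon = 0.34% = 3.4e-03
E = 156 / 3.4e-03
E = 45880 MPa


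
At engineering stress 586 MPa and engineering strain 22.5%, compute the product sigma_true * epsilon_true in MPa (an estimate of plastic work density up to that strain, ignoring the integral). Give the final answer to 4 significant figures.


sigma_true = sigma_eng * (1 + epsilon_eng)
sigma_true = 586 * (1 + 0.225) = 717.85 MPa
epsilon_true = ln(1 + epsilon_eng)
epsilon_true = ln(1 + 0.225) = 0.202941
sigma_true * epsilon_true = 717.85 * 0.202941 = 145.7 MPa


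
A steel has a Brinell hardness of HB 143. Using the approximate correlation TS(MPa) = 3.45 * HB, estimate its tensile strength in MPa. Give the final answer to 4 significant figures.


TS (MPa) = 3.45 * HB
TS = 3.45 * 143
TS = 493.4 MPa


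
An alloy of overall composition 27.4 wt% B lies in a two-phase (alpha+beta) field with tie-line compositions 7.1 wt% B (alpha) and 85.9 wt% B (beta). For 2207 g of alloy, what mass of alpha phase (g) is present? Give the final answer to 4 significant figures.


f_alpha = (C_beta - C0) / (C_beta - C_alpha)
f_alpha = (85.9 - 27.4) / (85.9 - 7.1) = 0.742386
m_alpha = f_alpha * m_total = 0.742386 * 2207 = 1638 g


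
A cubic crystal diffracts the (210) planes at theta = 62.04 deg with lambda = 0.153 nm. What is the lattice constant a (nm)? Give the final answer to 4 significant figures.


d = lambda / (2*sin(theta))
d = 0.153 / (2*sin(62.04 deg))
d = 0.0866095 nm
a = d * sqrt(h^2+k^2+l^2) = 0.0866095 * sqrt(5)
a = 0.1937 nm


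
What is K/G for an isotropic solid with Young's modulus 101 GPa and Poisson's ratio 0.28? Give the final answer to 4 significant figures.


G = E / (2*(1+nu))
G = 101 / (2*(1+0.28)) = 39.4531 GPa
K = E / (3*(1-2*nu))
K = 101 / (3*(1-2*0.28)) = 76.5152 GPa
K/G = 76.5152 / 39.4531 = 1.939


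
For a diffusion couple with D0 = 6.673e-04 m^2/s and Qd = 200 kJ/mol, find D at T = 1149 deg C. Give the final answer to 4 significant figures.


D = D0 * exp(-Qd / (R*T))
T = 1422.15 K
D = 6.673e-04 * exp(-200e3 / (8.314 * 1422.15))
D = 3.007e-11 m^2/s


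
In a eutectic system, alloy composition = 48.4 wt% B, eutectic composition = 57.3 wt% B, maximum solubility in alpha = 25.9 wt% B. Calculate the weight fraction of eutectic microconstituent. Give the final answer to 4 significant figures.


f_primary = (C_e - C0) / (C_e - C_alpha_max)
f_primary = (57.3 - 48.4) / (57.3 - 25.9)
f_primary = 0.283439
f_eutectic = 1 - 0.283439 = 0.7166


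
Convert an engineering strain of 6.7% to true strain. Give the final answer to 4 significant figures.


epsilon_true = ln(1 + epsilon_eng)
epsilon_true = ln(1 + 0.067)
epsilon_true = 0.06485


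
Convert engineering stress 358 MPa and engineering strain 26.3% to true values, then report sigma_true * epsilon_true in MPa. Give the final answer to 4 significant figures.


sigma_true = sigma_eng * (1 + epsilon_eng)
sigma_true = 358 * (1 + 0.263) = 452.154 MPa
epsilon_true = ln(1 + epsilon_eng)
epsilon_true = ln(1 + 0.263) = 0.23349
sigma_true * epsilon_true = 452.154 * 0.23349 = 105.6 MPa


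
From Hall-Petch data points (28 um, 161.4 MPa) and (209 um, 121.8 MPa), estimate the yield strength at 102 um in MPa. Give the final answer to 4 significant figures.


sigma_y = sigma0 + k / sqrt(d)
1/sqrt(d1) = 1/sqrt(2.8e-05) = 188.982;  1/sqrt(d2) = 69.1714
k = (sigma1 - sigma2) / (1/sqrt(d1) - 1/sqrt(d2)) = (161.4 - 121.8) / (188.982 - 69.1714) = 0.330521 MPa*m^0.5
sigma0 = sigma1 - k/sqrt(d1) = 161.4 - 0.330521*188.982 = 98.9374 MPa
sigma_y(d3) = 98.9374 + 0.330521 / sqrt(1.02e-04) = 131.7 MPa


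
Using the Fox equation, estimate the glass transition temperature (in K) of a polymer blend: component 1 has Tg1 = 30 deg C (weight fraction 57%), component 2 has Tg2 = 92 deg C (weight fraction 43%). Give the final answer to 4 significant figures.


1/Tg = w1/Tg1 + w2/Tg2 (in Kelvin)
Tg1 = 303.15 K, Tg2 = 365.15 K
1/Tg = 0.57/303.15 + 0.43/365.15
Tg = 327 K


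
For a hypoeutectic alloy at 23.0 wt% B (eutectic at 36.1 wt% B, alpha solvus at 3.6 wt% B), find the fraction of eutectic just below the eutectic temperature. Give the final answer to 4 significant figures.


f_primary = (C_e - C0) / (C_e - C_alpha_max)
f_primary = (36.1 - 23.0) / (36.1 - 3.6)
f_primary = 0.403077
f_eutectic = 1 - 0.403077 = 0.5969


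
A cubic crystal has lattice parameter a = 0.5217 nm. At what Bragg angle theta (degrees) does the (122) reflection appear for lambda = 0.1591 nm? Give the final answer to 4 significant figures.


d = a / sqrt(h^2+k^2+l^2)
d = 0.5217 / sqrt(9) = 0.1739 nm
lambda = 2*d*sin(theta)  =>  sin(theta) = lambda / (2*d)
sin(theta) = 0.1591 / (2 * 0.1739) = 0.457447
theta = 27.22 deg


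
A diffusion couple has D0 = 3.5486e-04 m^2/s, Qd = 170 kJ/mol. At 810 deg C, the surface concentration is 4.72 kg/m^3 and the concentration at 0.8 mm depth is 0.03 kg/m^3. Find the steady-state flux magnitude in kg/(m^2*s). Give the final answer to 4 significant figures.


Step 1: D = D0 * exp(-Qd/(R*T))
T = 810 + 273.15 = 1083.15 K
D = 3.5486e-04 * exp(-170e3 / (8.314 * 1083.15)) = 2.24674e-12 m^2/s
Step 2: J = D * (C1 - C2) / dx
J = 2.24674e-12 * (4.72 - 0.03) / 8e-04
J = 1.317e-08 kg/(m^2*s)


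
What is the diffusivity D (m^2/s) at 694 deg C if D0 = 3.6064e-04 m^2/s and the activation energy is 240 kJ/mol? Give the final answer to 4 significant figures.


D = D0 * exp(-Qd / (R*T))
T = 967.15 K
D = 3.6064e-04 * exp(-240e3 / (8.314 * 967.15))
D = 3.931e-17 m^2/s


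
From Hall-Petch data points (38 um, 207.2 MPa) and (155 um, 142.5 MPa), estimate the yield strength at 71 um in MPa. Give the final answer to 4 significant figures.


sigma_y = sigma0 + k / sqrt(d)
1/sqrt(d1) = 1/sqrt(3.8e-05) = 162.221;  1/sqrt(d2) = 80.3219
k = (sigma1 - sigma2) / (1/sqrt(d1) - 1/sqrt(d2)) = (207.2 - 142.5) / (162.221 - 80.3219) = 0.789993 MPa*m^0.5
sigma0 = sigma1 - k/sqrt(d1) = 207.2 - 0.789993*162.221 = 79.0463 MPa
sigma_y(d3) = 79.0463 + 0.789993 / sqrt(7.1e-05) = 172.8 MPa


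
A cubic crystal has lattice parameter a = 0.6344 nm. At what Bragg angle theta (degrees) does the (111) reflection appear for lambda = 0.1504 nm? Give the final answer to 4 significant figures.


d = a / sqrt(h^2+k^2+l^2)
d = 0.6344 / sqrt(3) = 0.366271 nm
lambda = 2*d*sin(theta)  =>  sin(theta) = lambda / (2*d)
sin(theta) = 0.1504 / (2 * 0.366271) = 0.205312
theta = 11.85 deg


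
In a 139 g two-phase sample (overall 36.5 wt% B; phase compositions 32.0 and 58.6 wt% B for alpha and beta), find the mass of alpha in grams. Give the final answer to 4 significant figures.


f_alpha = (C_beta - C0) / (C_beta - C_alpha)
f_alpha = (58.6 - 36.5) / (58.6 - 32.0) = 0.830827
m_alpha = f_alpha * m_total = 0.830827 * 139 = 115.5 g


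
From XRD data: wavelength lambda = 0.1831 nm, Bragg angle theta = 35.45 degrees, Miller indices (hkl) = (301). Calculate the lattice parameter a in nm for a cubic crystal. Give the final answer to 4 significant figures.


d = lambda / (2*sin(theta))
d = 0.1831 / (2*sin(35.45 deg))
d = 0.157847 nm
a = d * sqrt(h^2+k^2+l^2) = 0.157847 * sqrt(10)
a = 0.4992 nm


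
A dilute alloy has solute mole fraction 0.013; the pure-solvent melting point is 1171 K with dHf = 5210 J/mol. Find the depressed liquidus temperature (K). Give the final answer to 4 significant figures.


dT = R*Tm^2*x / dHf
dT = 8.314 * 1171^2 * 0.013 / 5210
dT = 28.4465 K
T_new = 1171 - 28.4465 = 1143 K


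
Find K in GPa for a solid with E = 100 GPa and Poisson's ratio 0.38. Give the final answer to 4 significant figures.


K = E / (3*(1-2*nu))
K = 100 / (3*(1-2*0.38))
K = 138.9 GPa


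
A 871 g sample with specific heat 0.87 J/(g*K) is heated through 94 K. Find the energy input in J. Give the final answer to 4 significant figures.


Q = m * cp * dT
Q = 871 * 0.87 * 94
Q = 71230 J


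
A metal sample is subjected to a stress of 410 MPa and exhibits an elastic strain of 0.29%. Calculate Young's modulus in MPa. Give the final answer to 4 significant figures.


E = sigma / epsilon
epsilon = 0.29% = 2.9e-03
E = 410 / 2.9e-03
E = 141400 MPa


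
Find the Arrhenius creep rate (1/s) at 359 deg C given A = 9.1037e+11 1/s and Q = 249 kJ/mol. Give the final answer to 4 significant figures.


rate = A * exp(-Q / (R*T))
T = 359 + 273.15 = 632.15 K
rate = 9.1037e+11 * exp(-249e3 / (8.314 * 632.15))
rate = 2.419e-09 1/s


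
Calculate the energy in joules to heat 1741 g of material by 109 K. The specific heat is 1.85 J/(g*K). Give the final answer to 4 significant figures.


Q = m * cp * dT
Q = 1741 * 1.85 * 109
Q = 351100 J


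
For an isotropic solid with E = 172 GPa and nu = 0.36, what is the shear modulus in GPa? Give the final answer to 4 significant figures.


G = E / (2*(1+nu))
G = 172 / (2*(1+0.36))
G = 63.24 GPa


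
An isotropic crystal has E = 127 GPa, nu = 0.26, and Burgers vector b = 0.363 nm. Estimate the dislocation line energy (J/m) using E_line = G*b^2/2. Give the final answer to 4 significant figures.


Step 1: G = E / (2*(1+nu))
G = 127 / (2*(1+0.26)) = 50.3968 GPa = 5.03968e+10 Pa
Step 2: E_line = G*b^2/2
b = 0.363 nm = 3.63e-10 m
E_line = 0.5 * 5.03968e+10 * (3.63e-10)^2 = 3.32e-09 J/m


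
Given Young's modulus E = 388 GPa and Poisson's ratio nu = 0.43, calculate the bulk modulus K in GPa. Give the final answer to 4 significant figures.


K = E / (3*(1-2*nu))
K = 388 / (3*(1-2*0.43))
K = 923.8 GPa


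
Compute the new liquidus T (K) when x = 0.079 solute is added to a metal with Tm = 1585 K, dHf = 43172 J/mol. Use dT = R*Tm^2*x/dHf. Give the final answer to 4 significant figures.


dT = R*Tm^2*x / dHf
dT = 8.314 * 1585^2 * 0.079 / 43172
dT = 38.2202 K
T_new = 1585 - 38.2202 = 1547 K


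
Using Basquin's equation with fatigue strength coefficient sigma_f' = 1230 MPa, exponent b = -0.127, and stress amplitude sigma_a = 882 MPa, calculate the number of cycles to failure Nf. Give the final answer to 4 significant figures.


sigma_a = sigma_f' * (2*Nf)^b
2*Nf = (sigma_a / sigma_f')^(1/b)
2*Nf = (882 / 1230)^(1/-0.127)
2*Nf = 13.7181
Nf = 6.859 cycles


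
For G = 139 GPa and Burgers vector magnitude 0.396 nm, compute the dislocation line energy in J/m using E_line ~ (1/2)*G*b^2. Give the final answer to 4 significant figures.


E = G*b^2/2
b = 0.396 nm = 3.96e-10 m
G = 139 GPa = 1.39e+11 Pa
E = 0.5 * 1.39e+11 * (3.96e-10)^2
E = 1.09e-08 J/m


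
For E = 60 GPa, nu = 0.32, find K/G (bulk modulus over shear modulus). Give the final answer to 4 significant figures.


G = E / (2*(1+nu))
G = 60 / (2*(1+0.32)) = 22.7273 GPa
K = E / (3*(1-2*nu))
K = 60 / (3*(1-2*0.32)) = 55.5556 GPa
K/G = 55.5556 / 22.7273 = 2.444


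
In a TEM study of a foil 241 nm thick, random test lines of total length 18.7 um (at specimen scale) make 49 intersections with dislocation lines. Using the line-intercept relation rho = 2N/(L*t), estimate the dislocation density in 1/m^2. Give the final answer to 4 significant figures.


rho = 2N / (L * t)
L = 18.7 um = 1.87e-05 m, t = 241 nm = 2.41e-07 m
rho = 2 * 49 / (1.87e-05 * 2.41e-07)
rho = 2.175e+13 1/m^2


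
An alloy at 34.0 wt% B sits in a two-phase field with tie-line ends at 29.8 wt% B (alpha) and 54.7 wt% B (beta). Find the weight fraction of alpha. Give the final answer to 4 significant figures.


f_alpha = (C_beta - C0) / (C_beta - C_alpha)
f_alpha = (54.7 - 34.0) / (54.7 - 29.8)
f_alpha = 0.8313


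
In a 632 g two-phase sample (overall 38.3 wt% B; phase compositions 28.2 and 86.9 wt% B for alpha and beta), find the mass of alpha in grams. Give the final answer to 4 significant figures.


f_alpha = (C_beta - C0) / (C_beta - C_alpha)
f_alpha = (86.9 - 38.3) / (86.9 - 28.2) = 0.827939
m_alpha = f_alpha * m_total = 0.827939 * 632 = 523.3 g


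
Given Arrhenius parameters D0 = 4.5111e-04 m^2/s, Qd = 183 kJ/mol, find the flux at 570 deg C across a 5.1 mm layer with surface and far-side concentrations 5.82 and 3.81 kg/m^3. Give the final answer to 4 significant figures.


Step 1: D = D0 * exp(-Qd/(R*T))
T = 570 + 273.15 = 843.15 K
D = 4.5111e-04 * exp(-183e3 / (8.314 * 843.15)) = 2.07347e-15 m^2/s
Step 2: J = D * (C1 - C2) / dx
J = 2.07347e-15 * (5.82 - 3.81) / 5.1e-03
J = 8.172e-13 kg/(m^2*s)


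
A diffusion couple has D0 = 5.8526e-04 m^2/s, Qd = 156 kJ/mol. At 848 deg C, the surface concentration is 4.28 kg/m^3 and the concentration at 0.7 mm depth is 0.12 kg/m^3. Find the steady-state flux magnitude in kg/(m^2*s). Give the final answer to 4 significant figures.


Step 1: D = D0 * exp(-Qd/(R*T))
T = 848 + 273.15 = 1121.15 K
D = 5.8526e-04 * exp(-156e3 / (8.314 * 1121.15)) = 3.15508e-11 m^2/s
Step 2: J = D * (C1 - C2) / dx
J = 3.15508e-11 * (4.28 - 0.12) / 7e-04
J = 1.875e-07 kg/(m^2*s)


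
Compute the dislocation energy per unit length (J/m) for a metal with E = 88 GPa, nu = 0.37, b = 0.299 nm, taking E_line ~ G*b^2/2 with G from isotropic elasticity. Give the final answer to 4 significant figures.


Step 1: G = E / (2*(1+nu))
G = 88 / (2*(1+0.37)) = 32.1168 GPa = 3.21168e+10 Pa
Step 2: E_line = G*b^2/2
b = 0.299 nm = 2.99e-10 m
E_line = 0.5 * 3.21168e+10 * (2.99e-10)^2 = 1.436e-09 J/m


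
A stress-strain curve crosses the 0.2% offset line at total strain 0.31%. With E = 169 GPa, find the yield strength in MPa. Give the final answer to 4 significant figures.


Offset strain = 0.002
Elastic strain at yield = total_strain - offset = 3.1e-03 - 0.002 = 1.1e-03
sigma_y = E * elastic_strain = 169000 * 1.1e-03
sigma_y = 185.9 MPa


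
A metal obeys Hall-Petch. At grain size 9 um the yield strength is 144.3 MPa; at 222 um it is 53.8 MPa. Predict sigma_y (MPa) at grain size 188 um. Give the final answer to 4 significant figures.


sigma_y = sigma0 + k / sqrt(d)
1/sqrt(d1) = 1/sqrt(9e-06) = 333.333;  1/sqrt(d2) = 67.1156
k = (sigma1 - sigma2) / (1/sqrt(d1) - 1/sqrt(d2)) = (144.3 - 53.8) / (333.333 - 67.1156) = 0.339947 MPa*m^0.5
sigma0 = sigma1 - k/sqrt(d1) = 144.3 - 0.339947*333.333 = 30.9842 MPa
sigma_y(d3) = 30.9842 + 0.339947 / sqrt(1.88e-04) = 55.78 MPa


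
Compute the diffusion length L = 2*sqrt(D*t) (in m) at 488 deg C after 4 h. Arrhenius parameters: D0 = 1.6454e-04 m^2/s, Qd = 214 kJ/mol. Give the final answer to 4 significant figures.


Step 1: D = D0 * exp(-Qd/(R*T))
T = 761.15 K
D = 1.6454e-04 * exp(-214e3 / (8.314 * 761.15)) = 3.38679e-19 m^2/s
Step 2: L = 2*sqrt(D*t)
t = 4 h = 14400 s
L = 2*sqrt(3.38679e-19 * 14400) = 1.397e-07 m


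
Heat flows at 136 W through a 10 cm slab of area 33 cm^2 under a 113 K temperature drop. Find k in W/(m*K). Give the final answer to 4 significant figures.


k = Q*L / (A*dT)
L = 0.1 m, A = 3.3e-03 m^2
k = 136 * 0.1 / (3.3e-03 * 113)
k = 36.47 W/(m*K)


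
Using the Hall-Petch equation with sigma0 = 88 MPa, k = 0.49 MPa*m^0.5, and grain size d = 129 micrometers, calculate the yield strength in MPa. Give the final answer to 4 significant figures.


sigma_y = sigma0 + k / sqrt(d)
d = 129 um = 1.29e-04 m
sigma_y = 88 + 0.49 / sqrt(1.29e-04)
sigma_y = 131.1 MPa


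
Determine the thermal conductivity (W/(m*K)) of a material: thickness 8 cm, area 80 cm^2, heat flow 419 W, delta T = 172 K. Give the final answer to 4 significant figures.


k = Q*L / (A*dT)
L = 0.08 m, A = 8e-03 m^2
k = 419 * 0.08 / (8e-03 * 172)
k = 24.36 W/(m*K)


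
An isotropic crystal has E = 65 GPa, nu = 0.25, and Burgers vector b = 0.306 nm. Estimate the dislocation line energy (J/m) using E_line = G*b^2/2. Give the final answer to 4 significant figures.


Step 1: G = E / (2*(1+nu))
G = 65 / (2*(1+0.25)) = 26 GPa = 2.6e+10 Pa
Step 2: E_line = G*b^2/2
b = 0.306 nm = 3.06e-10 m
E_line = 0.5 * 2.6e+10 * (3.06e-10)^2 = 1.217e-09 J/m


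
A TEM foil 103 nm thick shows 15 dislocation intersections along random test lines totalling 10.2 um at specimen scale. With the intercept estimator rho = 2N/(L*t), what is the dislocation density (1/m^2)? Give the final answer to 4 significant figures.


rho = 2N / (L * t)
L = 10.2 um = 1.02e-05 m, t = 103 nm = 1.03e-07 m
rho = 2 * 15 / (1.02e-05 * 1.03e-07)
rho = 2.856e+13 1/m^2


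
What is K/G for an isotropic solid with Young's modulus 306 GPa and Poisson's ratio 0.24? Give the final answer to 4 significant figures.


G = E / (2*(1+nu))
G = 306 / (2*(1+0.24)) = 123.387 GPa
K = E / (3*(1-2*nu))
K = 306 / (3*(1-2*0.24)) = 196.154 GPa
K/G = 196.154 / 123.387 = 1.59


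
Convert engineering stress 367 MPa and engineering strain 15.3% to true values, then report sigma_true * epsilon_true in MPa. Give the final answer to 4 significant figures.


sigma_true = sigma_eng * (1 + epsilon_eng)
sigma_true = 367 * (1 + 0.153) = 423.151 MPa
epsilon_true = ln(1 + epsilon_eng)
epsilon_true = ln(1 + 0.153) = 0.142367
sigma_true * epsilon_true = 423.151 * 0.142367 = 60.24 MPa


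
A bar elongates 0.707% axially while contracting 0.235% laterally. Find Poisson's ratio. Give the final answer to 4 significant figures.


nu = -epsilon_lat / epsilon_axial
Lateral strain is contraction (negative), so using magnitudes:
nu = 0.235 / 0.707
nu = 0.3324


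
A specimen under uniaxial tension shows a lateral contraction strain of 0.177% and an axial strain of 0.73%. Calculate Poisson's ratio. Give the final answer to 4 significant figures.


nu = -epsilon_lat / epsilon_axial
Lateral strain is contraction (negative), so using magnitudes:
nu = 0.177 / 0.73
nu = 0.2425


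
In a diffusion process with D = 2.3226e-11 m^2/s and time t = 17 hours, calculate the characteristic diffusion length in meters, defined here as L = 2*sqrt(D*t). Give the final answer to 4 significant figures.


t = 17 hr = 61200 s
Diffusion length = 2*sqrt(D*t)
= 2*sqrt(2.3226e-11 * 61200)
= 2.384e-03 m


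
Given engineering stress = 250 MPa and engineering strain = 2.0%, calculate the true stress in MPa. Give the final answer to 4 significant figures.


sigma_true = sigma_eng * (1 + epsilon_eng)
sigma_true = 250 * (1 + 0.02)
sigma_true = 255 MPa


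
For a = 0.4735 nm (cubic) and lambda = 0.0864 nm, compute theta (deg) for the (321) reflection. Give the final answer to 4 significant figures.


d = a / sqrt(h^2+k^2+l^2)
d = 0.4735 / sqrt(14) = 0.126548 nm
lambda = 2*d*sin(theta)  =>  sin(theta) = lambda / (2*d)
sin(theta) = 0.0864 / (2 * 0.126548) = 0.341372
theta = 19.96 deg


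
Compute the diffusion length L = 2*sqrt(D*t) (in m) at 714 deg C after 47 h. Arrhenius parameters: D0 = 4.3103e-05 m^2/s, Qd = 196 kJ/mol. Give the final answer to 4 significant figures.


Step 1: D = D0 * exp(-Qd/(R*T))
T = 987.15 K
D = 4.3103e-05 * exp(-196e3 / (8.314 * 987.15)) = 1.83178e-15 m^2/s
Step 2: L = 2*sqrt(D*t)
t = 47 h = 169200 s
L = 2*sqrt(1.83178e-15 * 169200) = 3.521e-05 m


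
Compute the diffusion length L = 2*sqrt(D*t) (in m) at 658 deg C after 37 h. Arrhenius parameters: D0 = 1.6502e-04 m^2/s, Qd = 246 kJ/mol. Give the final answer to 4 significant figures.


Step 1: D = D0 * exp(-Qd/(R*T))
T = 931.15 K
D = 1.6502e-04 * exp(-246e3 / (8.314 * 931.15)) = 2.61335e-18 m^2/s
Step 2: L = 2*sqrt(D*t)
t = 37 h = 133200 s
L = 2*sqrt(2.61335e-18 * 133200) = 1.18e-06 m


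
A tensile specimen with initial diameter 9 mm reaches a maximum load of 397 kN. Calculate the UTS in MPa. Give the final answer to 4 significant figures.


A0 = pi*(d/2)^2 = pi*(9/2)^2 = 63.6173 mm^2
UTS = F_max / A0 = 397*1000 / 63.6173
UTS = 6240 MPa


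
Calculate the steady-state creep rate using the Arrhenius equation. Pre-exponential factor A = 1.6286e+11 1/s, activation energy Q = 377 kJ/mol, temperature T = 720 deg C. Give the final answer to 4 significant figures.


rate = A * exp(-Q / (R*T))
T = 720 + 273.15 = 993.15 K
rate = 1.6286e+11 * exp(-377e3 / (8.314 * 993.15))
rate = 2.414e-09 1/s


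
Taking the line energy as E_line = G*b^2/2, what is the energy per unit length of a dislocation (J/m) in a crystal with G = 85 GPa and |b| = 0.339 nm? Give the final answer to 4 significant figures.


E = G*b^2/2
b = 0.339 nm = 3.39e-10 m
G = 85 GPa = 8.5e+10 Pa
E = 0.5 * 8.5e+10 * (3.39e-10)^2
E = 4.884e-09 J/m


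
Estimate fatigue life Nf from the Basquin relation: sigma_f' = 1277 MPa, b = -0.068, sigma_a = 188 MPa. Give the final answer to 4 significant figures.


sigma_a = sigma_f' * (2*Nf)^b
2*Nf = (sigma_a / sigma_f')^(1/b)
2*Nf = (188 / 1277)^(1/-0.068)
2*Nf = 1.721e+12
Nf = 8.605e+11 cycles


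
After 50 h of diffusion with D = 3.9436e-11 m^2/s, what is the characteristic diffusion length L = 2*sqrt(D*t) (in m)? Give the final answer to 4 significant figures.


t = 50 hr = 180000 s
Diffusion length = 2*sqrt(D*t)
= 2*sqrt(3.9436e-11 * 180000)
= 5.329e-03 m


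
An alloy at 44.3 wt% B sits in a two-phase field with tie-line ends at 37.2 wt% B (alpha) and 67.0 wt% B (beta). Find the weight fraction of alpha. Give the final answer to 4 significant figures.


f_alpha = (C_beta - C0) / (C_beta - C_alpha)
f_alpha = (67.0 - 44.3) / (67.0 - 37.2)
f_alpha = 0.7617


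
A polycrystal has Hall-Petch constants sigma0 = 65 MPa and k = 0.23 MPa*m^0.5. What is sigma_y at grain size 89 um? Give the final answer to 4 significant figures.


sigma_y = sigma0 + k / sqrt(d)
d = 89 um = 8.9e-05 m
sigma_y = 65 + 0.23 / sqrt(8.9e-05)
sigma_y = 89.38 MPa


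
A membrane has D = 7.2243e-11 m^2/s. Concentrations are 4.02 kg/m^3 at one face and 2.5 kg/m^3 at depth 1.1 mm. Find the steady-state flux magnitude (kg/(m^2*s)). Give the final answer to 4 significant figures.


J = -D * (dC/dx) = D * (C1 - C2) / dx
J = 7.2243e-11 * (4.02 - 2.5) / 1.1e-03
J = 9.983e-08 kg/(m^2*s)


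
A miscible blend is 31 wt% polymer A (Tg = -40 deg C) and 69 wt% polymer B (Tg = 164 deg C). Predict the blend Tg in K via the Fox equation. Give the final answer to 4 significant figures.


1/Tg = w1/Tg1 + w2/Tg2 (in Kelvin)
Tg1 = 233.15 K, Tg2 = 437.15 K
1/Tg = 0.31/233.15 + 0.69/437.15
Tg = 343.9 K


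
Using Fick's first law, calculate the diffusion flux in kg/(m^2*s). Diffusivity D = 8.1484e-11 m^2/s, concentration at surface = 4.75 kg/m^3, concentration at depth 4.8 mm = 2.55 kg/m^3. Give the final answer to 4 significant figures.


J = -D * (dC/dx) = D * (C1 - C2) / dx
J = 8.1484e-11 * (4.75 - 2.55) / 4.8e-03
J = 3.735e-08 kg/(m^2*s)


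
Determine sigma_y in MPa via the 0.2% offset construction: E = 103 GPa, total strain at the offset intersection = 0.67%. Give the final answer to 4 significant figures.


Offset strain = 0.002
Elastic strain at yield = total_strain - offset = 6.7e-03 - 0.002 = 4.7e-03
sigma_y = E * elastic_strain = 103000 * 4.7e-03
sigma_y = 484.1 MPa


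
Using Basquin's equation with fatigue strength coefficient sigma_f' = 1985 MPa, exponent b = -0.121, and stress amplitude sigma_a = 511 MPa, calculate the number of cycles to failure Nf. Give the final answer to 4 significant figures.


sigma_a = sigma_f' * (2*Nf)^b
2*Nf = (sigma_a / sigma_f')^(1/b)
2*Nf = (511 / 1985)^(1/-0.121)
2*Nf = 74229.3
Nf = 37110 cycles


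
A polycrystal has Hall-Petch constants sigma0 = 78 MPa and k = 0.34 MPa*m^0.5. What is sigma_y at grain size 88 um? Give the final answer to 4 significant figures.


sigma_y = sigma0 + k / sqrt(d)
d = 88 um = 8.8e-05 m
sigma_y = 78 + 0.34 / sqrt(8.8e-05)
sigma_y = 114.2 MPa


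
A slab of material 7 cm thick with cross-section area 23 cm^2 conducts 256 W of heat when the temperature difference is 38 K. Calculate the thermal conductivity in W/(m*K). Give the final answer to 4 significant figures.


k = Q*L / (A*dT)
L = 0.07 m, A = 2.3e-03 m^2
k = 256 * 0.07 / (2.3e-03 * 38)
k = 205 W/(m*K)


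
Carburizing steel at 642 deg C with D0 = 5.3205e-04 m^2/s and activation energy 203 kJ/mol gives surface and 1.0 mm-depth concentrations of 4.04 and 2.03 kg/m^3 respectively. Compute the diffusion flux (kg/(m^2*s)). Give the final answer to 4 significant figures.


Step 1: D = D0 * exp(-Qd/(R*T))
T = 642 + 273.15 = 915.15 K
D = 5.3205e-04 * exp(-203e3 / (8.314 * 915.15)) = 1.37646e-15 m^2/s
Step 2: J = D * (C1 - C2) / dx
J = 1.37646e-15 * (4.04 - 2.03) / 1e-03
J = 2.767e-12 kg/(m^2*s)


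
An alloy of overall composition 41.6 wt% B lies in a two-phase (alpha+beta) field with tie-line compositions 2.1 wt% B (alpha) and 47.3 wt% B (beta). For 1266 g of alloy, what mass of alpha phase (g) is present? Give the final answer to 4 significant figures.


f_alpha = (C_beta - C0) / (C_beta - C_alpha)
f_alpha = (47.3 - 41.6) / (47.3 - 2.1) = 0.126106
m_alpha = f_alpha * m_total = 0.126106 * 1266 = 159.7 g


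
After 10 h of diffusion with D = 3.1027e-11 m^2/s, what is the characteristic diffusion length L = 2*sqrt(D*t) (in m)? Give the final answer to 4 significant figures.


t = 10 hr = 36000 s
Diffusion length = 2*sqrt(D*t)
= 2*sqrt(3.1027e-11 * 36000)
= 2.114e-03 m


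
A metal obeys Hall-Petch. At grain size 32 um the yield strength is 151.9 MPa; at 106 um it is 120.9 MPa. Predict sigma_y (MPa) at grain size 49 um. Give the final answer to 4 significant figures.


sigma_y = sigma0 + k / sqrt(d)
1/sqrt(d1) = 1/sqrt(3.2e-05) = 176.777;  1/sqrt(d2) = 97.1286
k = (sigma1 - sigma2) / (1/sqrt(d1) - 1/sqrt(d2)) = (151.9 - 120.9) / (176.777 - 97.1286) = 0.389212 MPa*m^0.5
sigma0 = sigma1 - k/sqrt(d1) = 151.9 - 0.389212*176.777 = 83.0964 MPa
sigma_y(d3) = 83.0964 + 0.389212 / sqrt(4.9e-05) = 138.7 MPa


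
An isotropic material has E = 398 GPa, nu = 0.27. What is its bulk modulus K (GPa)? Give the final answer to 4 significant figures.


K = E / (3*(1-2*nu))
K = 398 / (3*(1-2*0.27))
K = 288.4 GPa


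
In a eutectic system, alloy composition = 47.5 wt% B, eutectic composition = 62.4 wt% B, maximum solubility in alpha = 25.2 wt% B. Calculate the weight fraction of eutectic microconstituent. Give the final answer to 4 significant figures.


f_primary = (C_e - C0) / (C_e - C_alpha_max)
f_primary = (62.4 - 47.5) / (62.4 - 25.2)
f_primary = 0.400538
f_eutectic = 1 - 0.400538 = 0.5995


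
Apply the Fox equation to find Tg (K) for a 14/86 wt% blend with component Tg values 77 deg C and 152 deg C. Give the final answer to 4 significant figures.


1/Tg = w1/Tg1 + w2/Tg2 (in Kelvin)
Tg1 = 350.15 K, Tg2 = 425.15 K
1/Tg = 0.14/350.15 + 0.86/425.15
Tg = 412.8 K


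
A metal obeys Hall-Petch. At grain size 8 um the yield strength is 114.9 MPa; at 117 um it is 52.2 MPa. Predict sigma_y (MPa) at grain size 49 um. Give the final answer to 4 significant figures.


sigma_y = sigma0 + k / sqrt(d)
1/sqrt(d1) = 1/sqrt(8e-06) = 353.553;  1/sqrt(d2) = 92.45
k = (sigma1 - sigma2) / (1/sqrt(d1) - 1/sqrt(d2)) = (114.9 - 52.2) / (353.553 - 92.45) = 0.240135 MPa*m^0.5
sigma0 = sigma1 - k/sqrt(d1) = 114.9 - 0.240135*353.553 = 29.9995 MPa
sigma_y(d3) = 29.9995 + 0.240135 / sqrt(4.9e-05) = 64.3 MPa


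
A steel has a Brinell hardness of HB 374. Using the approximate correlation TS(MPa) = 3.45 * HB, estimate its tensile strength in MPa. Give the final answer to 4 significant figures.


TS (MPa) = 3.45 * HB
TS = 3.45 * 374
TS = 1290 MPa


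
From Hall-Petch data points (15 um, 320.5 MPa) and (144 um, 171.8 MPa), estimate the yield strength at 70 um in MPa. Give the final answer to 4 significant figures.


sigma_y = sigma0 + k / sqrt(d)
1/sqrt(d1) = 1/sqrt(1.5e-05) = 258.199;  1/sqrt(d2) = 83.3333
k = (sigma1 - sigma2) / (1/sqrt(d1) - 1/sqrt(d2)) = (320.5 - 171.8) / (258.199 - 83.3333) = 0.850368 MPa*m^0.5
sigma0 = sigma1 - k/sqrt(d1) = 320.5 - 0.850368*258.199 = 100.936 MPa
sigma_y(d3) = 100.936 + 0.850368 / sqrt(7e-05) = 202.6 MPa


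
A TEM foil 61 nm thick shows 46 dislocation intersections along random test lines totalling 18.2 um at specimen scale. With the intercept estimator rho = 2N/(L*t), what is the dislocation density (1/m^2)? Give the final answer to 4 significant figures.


rho = 2N / (L * t)
L = 18.2 um = 1.82e-05 m, t = 61 nm = 6.1e-08 m
rho = 2 * 46 / (1.82e-05 * 6.1e-08)
rho = 8.287e+13 1/m^2


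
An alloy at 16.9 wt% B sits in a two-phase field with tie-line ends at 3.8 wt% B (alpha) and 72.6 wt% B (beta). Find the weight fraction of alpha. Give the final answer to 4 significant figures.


f_alpha = (C_beta - C0) / (C_beta - C_alpha)
f_alpha = (72.6 - 16.9) / (72.6 - 3.8)
f_alpha = 0.8096


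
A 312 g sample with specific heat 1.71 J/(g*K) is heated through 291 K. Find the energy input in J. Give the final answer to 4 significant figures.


Q = m * cp * dT
Q = 312 * 1.71 * 291
Q = 155300 J


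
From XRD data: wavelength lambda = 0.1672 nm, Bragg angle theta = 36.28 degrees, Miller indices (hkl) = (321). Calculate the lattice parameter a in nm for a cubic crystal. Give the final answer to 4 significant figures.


d = lambda / (2*sin(theta))
d = 0.1672 / (2*sin(36.28 deg))
d = 0.14128 nm
a = d * sqrt(h^2+k^2+l^2) = 0.14128 * sqrt(14)
a = 0.5286 nm


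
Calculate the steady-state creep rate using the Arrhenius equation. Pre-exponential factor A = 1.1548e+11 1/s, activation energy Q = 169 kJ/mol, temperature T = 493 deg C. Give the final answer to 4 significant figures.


rate = A * exp(-Q / (R*T))
T = 493 + 273.15 = 766.15 K
rate = 1.1548e+11 * exp(-169e3 / (8.314 * 766.15))
rate = 0.3467 1/s


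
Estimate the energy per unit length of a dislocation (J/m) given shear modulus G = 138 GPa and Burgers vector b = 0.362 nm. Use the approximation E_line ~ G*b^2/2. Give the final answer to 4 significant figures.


E = G*b^2/2
b = 0.362 nm = 3.62e-10 m
G = 138 GPa = 1.38e+11 Pa
E = 0.5 * 1.38e+11 * (3.62e-10)^2
E = 9.042e-09 J/m


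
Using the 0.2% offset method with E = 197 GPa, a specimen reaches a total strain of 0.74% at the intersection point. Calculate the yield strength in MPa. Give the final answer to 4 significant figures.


Offset strain = 0.002
Elastic strain at yield = total_strain - offset = 7.4e-03 - 0.002 = 5.4e-03
sigma_y = E * elastic_strain = 197000 * 5.4e-03
sigma_y = 1064 MPa


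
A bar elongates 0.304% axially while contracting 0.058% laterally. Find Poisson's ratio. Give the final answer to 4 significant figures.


nu = -epsilon_lat / epsilon_axial
Lateral strain is contraction (negative), so using magnitudes:
nu = 0.058 / 0.304
nu = 0.1908


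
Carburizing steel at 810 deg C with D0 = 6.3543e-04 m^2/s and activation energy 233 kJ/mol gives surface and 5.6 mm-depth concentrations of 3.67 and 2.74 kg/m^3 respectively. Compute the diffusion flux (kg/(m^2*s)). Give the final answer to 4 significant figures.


Step 1: D = D0 * exp(-Qd/(R*T))
T = 810 + 273.15 = 1083.15 K
D = 6.3543e-04 * exp(-233e3 / (8.314 * 1083.15)) = 3.68379e-15 m^2/s
Step 2: J = D * (C1 - C2) / dx
J = 3.68379e-15 * (3.67 - 2.74) / 5.6e-03
J = 6.118e-13 kg/(m^2*s)


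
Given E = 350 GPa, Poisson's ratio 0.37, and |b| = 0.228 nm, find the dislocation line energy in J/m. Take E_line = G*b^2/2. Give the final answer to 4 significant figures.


Step 1: G = E / (2*(1+nu))
G = 350 / (2*(1+0.37)) = 127.737 GPa = 1.27737e+11 Pa
Step 2: E_line = G*b^2/2
b = 0.228 nm = 2.28e-10 m
E_line = 0.5 * 1.27737e+11 * (2.28e-10)^2 = 3.32e-09 J/m


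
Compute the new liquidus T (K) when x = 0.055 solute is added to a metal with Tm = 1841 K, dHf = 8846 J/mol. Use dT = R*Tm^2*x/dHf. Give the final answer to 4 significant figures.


dT = R*Tm^2*x / dHf
dT = 8.314 * 1841^2 * 0.055 / 8846
dT = 175.2 K
T_new = 1841 - 175.2 = 1666 K


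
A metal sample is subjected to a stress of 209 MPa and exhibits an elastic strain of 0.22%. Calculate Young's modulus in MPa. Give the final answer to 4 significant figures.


E = sigma / epsilon
epsilon = 0.22% = 2.2e-03
E = 209 / 2.2e-03
E = 95000 MPa


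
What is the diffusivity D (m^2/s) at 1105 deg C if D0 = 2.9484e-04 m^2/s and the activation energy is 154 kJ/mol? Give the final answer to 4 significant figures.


D = D0 * exp(-Qd / (R*T))
T = 1378.15 K
D = 2.9484e-04 * exp(-154e3 / (8.314 * 1378.15))
D = 4.29e-10 m^2/s


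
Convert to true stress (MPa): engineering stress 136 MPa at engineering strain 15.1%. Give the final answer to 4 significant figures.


sigma_true = sigma_eng * (1 + epsilon_eng)
sigma_true = 136 * (1 + 0.151)
sigma_true = 156.5 MPa


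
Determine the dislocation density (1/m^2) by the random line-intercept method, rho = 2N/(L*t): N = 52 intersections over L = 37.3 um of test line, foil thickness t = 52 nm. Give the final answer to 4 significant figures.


rho = 2N / (L * t)
L = 37.3 um = 3.73e-05 m, t = 52 nm = 5.2e-08 m
rho = 2 * 52 / (3.73e-05 * 5.2e-08)
rho = 5.362e+13 1/m^2


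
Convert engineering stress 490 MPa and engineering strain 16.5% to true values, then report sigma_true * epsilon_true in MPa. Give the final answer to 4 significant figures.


sigma_true = sigma_eng * (1 + epsilon_eng)
sigma_true = 490 * (1 + 0.165) = 570.85 MPa
epsilon_true = ln(1 + epsilon_eng)
epsilon_true = ln(1 + 0.165) = 0.152721
sigma_true * epsilon_true = 570.85 * 0.152721 = 87.18 MPa


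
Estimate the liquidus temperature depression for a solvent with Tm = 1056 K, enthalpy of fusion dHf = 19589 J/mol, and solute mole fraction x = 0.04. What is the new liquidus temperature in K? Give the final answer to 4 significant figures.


dT = R*Tm^2*x / dHf
dT = 8.314 * 1056^2 * 0.04 / 19589
dT = 18.9315 K
T_new = 1056 - 18.9315 = 1037 K


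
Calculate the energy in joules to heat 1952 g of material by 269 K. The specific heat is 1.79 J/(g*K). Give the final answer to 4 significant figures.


Q = m * cp * dT
Q = 1952 * 1.79 * 269
Q = 939900 J


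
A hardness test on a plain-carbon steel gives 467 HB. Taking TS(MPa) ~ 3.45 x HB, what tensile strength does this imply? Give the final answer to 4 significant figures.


TS (MPa) = 3.45 * HB
TS = 3.45 * 467
TS = 1611 MPa


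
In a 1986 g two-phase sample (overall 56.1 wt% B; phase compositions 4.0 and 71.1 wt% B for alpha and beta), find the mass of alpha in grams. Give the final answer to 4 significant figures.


f_alpha = (C_beta - C0) / (C_beta - C_alpha)
f_alpha = (71.1 - 56.1) / (71.1 - 4.0) = 0.223547
m_alpha = f_alpha * m_total = 0.223547 * 1986 = 444 g


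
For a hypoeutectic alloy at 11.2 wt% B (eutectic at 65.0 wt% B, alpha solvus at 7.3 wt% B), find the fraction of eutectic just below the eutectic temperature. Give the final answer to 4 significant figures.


f_primary = (C_e - C0) / (C_e - C_alpha_max)
f_primary = (65.0 - 11.2) / (65.0 - 7.3)
f_primary = 0.932409
f_eutectic = 1 - 0.932409 = 0.06759


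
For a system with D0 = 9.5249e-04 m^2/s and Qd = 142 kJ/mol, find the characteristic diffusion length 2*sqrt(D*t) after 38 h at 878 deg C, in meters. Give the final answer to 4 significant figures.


Step 1: D = D0 * exp(-Qd/(R*T))
T = 1151.15 K
D = 9.5249e-04 * exp(-142e3 / (8.314 * 1151.15)) = 3.42948e-10 m^2/s
Step 2: L = 2*sqrt(D*t)
t = 38 h = 136800 s
L = 2*sqrt(3.42948e-10 * 136800) = 0.0137 m


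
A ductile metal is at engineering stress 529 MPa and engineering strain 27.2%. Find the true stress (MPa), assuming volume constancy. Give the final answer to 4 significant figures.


sigma_true = sigma_eng * (1 + epsilon_eng)
sigma_true = 529 * (1 + 0.272)
sigma_true = 672.9 MPa


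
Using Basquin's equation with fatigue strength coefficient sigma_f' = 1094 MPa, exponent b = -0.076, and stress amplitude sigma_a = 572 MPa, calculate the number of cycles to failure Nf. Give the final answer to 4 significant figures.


sigma_a = sigma_f' * (2*Nf)^b
2*Nf = (sigma_a / sigma_f')^(1/b)
2*Nf = (572 / 1094)^(1/-0.076)
2*Nf = 5076.25
Nf = 2538 cycles


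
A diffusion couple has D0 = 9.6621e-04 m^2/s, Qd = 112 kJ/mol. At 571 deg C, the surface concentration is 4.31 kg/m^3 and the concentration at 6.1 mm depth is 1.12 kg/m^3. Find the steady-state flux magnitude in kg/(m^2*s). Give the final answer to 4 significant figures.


Step 1: D = D0 * exp(-Qd/(R*T))
T = 571 + 273.15 = 844.15 K
D = 9.6621e-04 * exp(-112e3 / (8.314 * 844.15)) = 1.13355e-10 m^2/s
Step 2: J = D * (C1 - C2) / dx
J = 1.13355e-10 * (4.31 - 1.12) / 6.1e-03
J = 5.928e-08 kg/(m^2*s)


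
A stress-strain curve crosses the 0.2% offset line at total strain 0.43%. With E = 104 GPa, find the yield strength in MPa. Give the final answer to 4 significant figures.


Offset strain = 0.002
Elastic strain at yield = total_strain - offset = 4.3e-03 - 0.002 = 2.3e-03
sigma_y = E * elastic_strain = 104000 * 2.3e-03
sigma_y = 239.2 MPa
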